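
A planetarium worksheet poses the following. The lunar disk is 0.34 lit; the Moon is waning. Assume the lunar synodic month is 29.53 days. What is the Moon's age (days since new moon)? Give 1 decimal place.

cos θ = 1 − 2f = 0.320, giving a principal value of 71.3°.
A waning Moon lies in 180°–360°, so θ = 360° − 71.3° = 288.7°.
At 360°/29.53 d per day, 288.7° corresponds to 23.68 days.

23.7 days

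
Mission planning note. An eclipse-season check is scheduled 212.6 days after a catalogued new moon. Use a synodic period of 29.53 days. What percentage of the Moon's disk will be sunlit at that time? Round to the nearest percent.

34%

Reduce mod P: 212.6 − 7×29.53 = 5.89 d into the current lunation.
Phase angle: θ = 360°·(5.89 d)/(29.53 d) = 71.8°.
Illuminated fraction = (1 − cos 71.8°)/2 = (1 − 0.312)/2 ≈ 0.344, so 34%.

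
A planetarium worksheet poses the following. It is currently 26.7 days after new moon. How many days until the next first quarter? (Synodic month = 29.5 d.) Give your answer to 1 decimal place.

10.2 days

First quarter is 0.25 of the way through the cycle: age 0.25 × 29.5 = 7.375 d.
This lunation's first quarter (7.375 d) has passed, so add one period: 36.875 − 26.7 = 10.175 days.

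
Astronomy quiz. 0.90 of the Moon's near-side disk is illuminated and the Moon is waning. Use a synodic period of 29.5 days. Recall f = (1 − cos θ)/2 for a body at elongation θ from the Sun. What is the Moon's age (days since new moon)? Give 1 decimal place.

cos θ = 1 − 2f = -0.800, giving a principal value of 143.1°.
Waning ⇒ past full, so θ = 360° − 143.1° = 216.9°.
At 360°/29.5 d per day, 216.9° corresponds to 17.77 days.

17.8 days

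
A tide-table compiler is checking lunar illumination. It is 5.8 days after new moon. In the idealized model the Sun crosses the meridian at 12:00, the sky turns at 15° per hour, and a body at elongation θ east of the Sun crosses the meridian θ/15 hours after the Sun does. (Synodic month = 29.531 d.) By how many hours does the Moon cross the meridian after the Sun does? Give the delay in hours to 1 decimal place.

4.7 h

Elongation θ = 360° × 5.8/29.531 ≈ 70.7°.
Delay after the Sun = 70.7° / (15°/h) ≈ 4.71 h.
So the Moon crosses the meridian 4.71 h after the Sun.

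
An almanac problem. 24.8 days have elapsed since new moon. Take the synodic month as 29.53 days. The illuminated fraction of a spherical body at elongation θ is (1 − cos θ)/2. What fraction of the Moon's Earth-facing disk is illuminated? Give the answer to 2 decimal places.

0.23

The Moon has covered 24.8/29.53 of its cycle, so θ ≈ 360° × 24.8/29.53 = 302.3°.
Illuminated fraction = (1 − cos 302.3°)/2 = (1 − 0.535)/2 ≈ 0.233.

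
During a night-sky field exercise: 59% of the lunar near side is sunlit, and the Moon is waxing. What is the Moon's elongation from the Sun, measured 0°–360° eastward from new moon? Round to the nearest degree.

Invert f = (1 − cos θ)/2 to get cos θ = 1 − 2(0.59) = -0.180, hence θ₀ = arccos -0.180 = 100.4°.
The Moon is waxing (0°–180°), so θ = 100.4° directly.

100°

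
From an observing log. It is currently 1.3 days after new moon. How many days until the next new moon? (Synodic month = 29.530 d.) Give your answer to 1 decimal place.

The next new moon completes the synodic month: 29.530 − 1.3 = 28.230 days.

28.2 days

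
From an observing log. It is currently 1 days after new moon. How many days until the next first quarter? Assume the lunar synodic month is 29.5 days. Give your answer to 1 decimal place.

6.4 days

First quarter occurs at elongation 90°, i.e. at age 29.5 × 90/360 = 7.375 d.
That is 7.375 − 1 = 6.375 days ahead.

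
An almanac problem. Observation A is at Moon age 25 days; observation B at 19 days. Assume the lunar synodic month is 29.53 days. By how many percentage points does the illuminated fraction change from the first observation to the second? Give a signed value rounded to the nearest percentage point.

θ₁ = 360° × 25/29.53 = 304.8°, f₁ = (1 − cos θ₁)/2 = 0.215.
θ₂ = 360° × 19/29.53 = 231.6°, f₂ = (1 − cos θ₂)/2 = 0.810.
Change = f₂ − f₁ = +0.596 → +60 percentage points.

+60 pp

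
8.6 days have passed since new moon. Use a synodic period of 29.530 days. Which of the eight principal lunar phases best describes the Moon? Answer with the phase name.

first quarter

At 8.6/29.530 of the cycle, θ ≈ 105° — the first quarter range.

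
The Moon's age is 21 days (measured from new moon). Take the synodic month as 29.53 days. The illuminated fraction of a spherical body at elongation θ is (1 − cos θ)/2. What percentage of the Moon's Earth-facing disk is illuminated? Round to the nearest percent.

Elongation θ = 360° × 21/29.53 ≈ 256.0°.
cos 256.0° = (-0.242), so f = (1 − (-0.242))/2 = 0.621, so 62%.

62%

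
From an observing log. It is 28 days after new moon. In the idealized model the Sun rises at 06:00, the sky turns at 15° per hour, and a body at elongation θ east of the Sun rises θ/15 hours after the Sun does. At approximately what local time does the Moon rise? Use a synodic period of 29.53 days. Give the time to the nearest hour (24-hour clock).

The Moon has covered 28/29.53 of its cycle, so θ ≈ 360° × 28/29.53 = 341.3°.
Delay after the Sun = 341.3° / (15°/h) ≈ 22.76 h.
06:00 + 22.76 h ≈ 04:45 → 05:00 to the nearest hour.

05:00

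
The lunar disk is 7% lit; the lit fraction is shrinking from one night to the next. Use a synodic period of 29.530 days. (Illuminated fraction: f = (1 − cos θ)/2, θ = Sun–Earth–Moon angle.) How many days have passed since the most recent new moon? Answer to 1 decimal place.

cos θ = 1 − 2f = 0.860, giving a principal value of 30.7°.
Since the Moon is past full (waning), take the reflex angle: θ = 360° − 30.7° = 329.3°.
That fraction of the synodic month is 329.3/360 × 29.530 d ≈ 27.01 d.

27.0 days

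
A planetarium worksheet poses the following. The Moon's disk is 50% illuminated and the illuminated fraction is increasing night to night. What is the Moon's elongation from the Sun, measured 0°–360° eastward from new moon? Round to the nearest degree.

90°

Invert f = (1 − cos θ)/2 to get cos θ = 1 − 2(0.50) = 0.000, hence θ₀ = arccos 0.000 = 90.0°.
The Moon is waxing (0°–180°), so θ = 90.0° directly.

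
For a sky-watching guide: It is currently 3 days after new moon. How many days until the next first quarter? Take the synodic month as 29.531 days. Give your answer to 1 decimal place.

4.4 days

First quarter is 0.25 of the way through the cycle: age 0.25 × 29.531 = 7.383 d.
So 4.383 days remain (7.383 − 3).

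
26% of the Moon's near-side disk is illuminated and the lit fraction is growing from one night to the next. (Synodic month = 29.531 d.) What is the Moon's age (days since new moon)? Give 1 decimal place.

5.0 days

cos θ = 1 − 2f = 0.480, giving a principal value of 61.3°.
The Moon is waxing (0°–180°), so θ = 61.3° directly.
At 360°/29.531 d per day, 61.3° corresponds to 5.03 days.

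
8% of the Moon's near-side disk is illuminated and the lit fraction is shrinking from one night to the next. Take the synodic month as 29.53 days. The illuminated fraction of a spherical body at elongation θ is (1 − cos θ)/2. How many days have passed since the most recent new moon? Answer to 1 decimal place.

Invert f = (1 − cos θ)/2 to get cos θ = 1 − 2(0.08) = 0.840, hence θ₀ = arccos 0.840 = 32.9°.
Since the Moon is past full (waning), take the reflex angle: θ = 360° − 32.9° = 327.1°.
Age = 29.53 × 327.1°/360° ≈ 26.83 days.

26.8 days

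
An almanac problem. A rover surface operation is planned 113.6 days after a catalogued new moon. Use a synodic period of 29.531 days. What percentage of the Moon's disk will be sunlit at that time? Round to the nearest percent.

21%

113.6 d spans 3 complete synodic months (3 × 29.531 = 88.59 d) plus 25.01 d.
Phase angle: θ = 360°·(25.01 d)/(29.531 d) = 304.8°.
Illuminated fraction = (1 − cos 304.8°)/2 = (1 − 0.571)/2 ≈ 0.214, so 21%.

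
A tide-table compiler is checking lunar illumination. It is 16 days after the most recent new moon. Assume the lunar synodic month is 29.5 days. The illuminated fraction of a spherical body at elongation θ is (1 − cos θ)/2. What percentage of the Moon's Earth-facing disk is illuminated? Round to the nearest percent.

Elongation θ = 360° × 16/29.5 ≈ 195.3°.
With cos θ = (-0.965), the lit fraction is (1 − (-0.965))/2 ≈ 0.982, so 98%.

98%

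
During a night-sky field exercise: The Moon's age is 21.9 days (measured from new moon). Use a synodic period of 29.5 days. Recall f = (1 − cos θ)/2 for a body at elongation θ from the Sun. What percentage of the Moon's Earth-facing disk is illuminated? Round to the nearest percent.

The Moon has covered 21.9/29.5 of its cycle, so θ ≈ 360° × 21.9/29.5 = 267.3°.
Illuminated fraction = (1 − cos 267.3°)/2 = (1 − (-0.048))/2 ≈ 0.524, so 52%.

52%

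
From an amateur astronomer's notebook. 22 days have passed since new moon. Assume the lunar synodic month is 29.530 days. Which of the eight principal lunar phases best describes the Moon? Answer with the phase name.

θ ≈ 360° × 22/29.530 = 268°, which falls in the last quarter sector.

last quarter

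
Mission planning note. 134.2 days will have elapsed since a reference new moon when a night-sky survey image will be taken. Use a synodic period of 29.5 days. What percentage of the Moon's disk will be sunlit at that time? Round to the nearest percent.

134.2/29.5 = 4.549 lunations, so 4 complete cycles and 16.20 d into the next.
The Moon has covered 16.20/29.5 of its cycle, so θ ≈ 360° × 16.20/29.5 = 197.7°.
With cos θ = (-0.953), the lit fraction is (1 − (-0.953))/2 ≈ 0.976, so 98%.

98%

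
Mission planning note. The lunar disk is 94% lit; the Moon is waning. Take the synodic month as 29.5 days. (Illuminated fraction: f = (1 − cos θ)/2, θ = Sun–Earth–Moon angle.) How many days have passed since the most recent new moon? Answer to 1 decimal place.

cos θ = 1 − 2f = -0.880, giving a principal value of 151.6°.
A waning Moon lies in 180°–360°, so θ = 360° − 151.6° = 208.4°.
That fraction of the synodic month is 208.4/360 × 29.5 d ≈ 17.07 d.

17.1 days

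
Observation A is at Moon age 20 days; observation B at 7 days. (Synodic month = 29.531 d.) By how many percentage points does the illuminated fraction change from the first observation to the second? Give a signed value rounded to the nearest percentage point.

-26 percentage points

θ₁ = 360° × 20/29.531 = 243.8°, f₁ = (1 − cos θ₁)/2 = 0.721.
θ₂ = 360° × 7/29.531 = 85.3°, f₂ = (1 − cos θ₂)/2 = 0.459.
Change = f₂ − f₁ = -0.261 → -26 percentage points.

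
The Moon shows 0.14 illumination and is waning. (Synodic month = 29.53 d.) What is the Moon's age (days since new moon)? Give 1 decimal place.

From f = (1 − cos θ)/2: cos θ = 1 − 2×0.14 = 0.720; arccos → 43.9°.
A waning Moon lies in 180°–360°, so θ = 360° − 43.9° = 316.1°.
Age = 29.53 × 316.1°/360° ≈ 25.93 days.

25.9 days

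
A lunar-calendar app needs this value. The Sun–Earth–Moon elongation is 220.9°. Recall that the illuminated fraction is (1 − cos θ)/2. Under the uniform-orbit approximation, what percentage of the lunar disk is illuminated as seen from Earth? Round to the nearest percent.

Half-versine of 220.9°: (1 − (-0.756))/2 = 0.878, i.e. 88%.

88%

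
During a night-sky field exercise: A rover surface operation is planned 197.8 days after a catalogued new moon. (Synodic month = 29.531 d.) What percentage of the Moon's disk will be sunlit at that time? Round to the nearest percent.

Reduce mod P: 197.8 − 6×29.531 = 20.61 d into the current lunation.
Elongation θ = 360° × 20.61/29.531 ≈ 251.3°.
Illuminated fraction = (1 − cos 251.3°)/2 = (1 − (-0.321))/2 ≈ 0.660, so 66%.

66%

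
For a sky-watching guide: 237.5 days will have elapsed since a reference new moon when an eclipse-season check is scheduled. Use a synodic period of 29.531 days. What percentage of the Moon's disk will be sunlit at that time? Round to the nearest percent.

2%

237.5 d spans 8 complete synodic months (8 × 29.531 = 236.25 d) plus 1.25 d.
Elongation θ = 360° × 1.25/29.531 ≈ 15.3°.
Illuminated fraction = (1 − cos 15.3°)/2 = (1 − 0.965)/2 ≈ 0.018, so 2%.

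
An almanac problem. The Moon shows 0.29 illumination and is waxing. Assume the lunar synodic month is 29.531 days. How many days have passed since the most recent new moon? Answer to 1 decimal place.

5.3 days

From f = (1 − cos θ)/2: cos θ = 1 − 2×0.29 = 0.420; arccos → 65.2°.
Before full moon the principal value applies: θ = 65.2°.
That fraction of the synodic month is 65.2/360 × 29.531 d ≈ 5.35 d.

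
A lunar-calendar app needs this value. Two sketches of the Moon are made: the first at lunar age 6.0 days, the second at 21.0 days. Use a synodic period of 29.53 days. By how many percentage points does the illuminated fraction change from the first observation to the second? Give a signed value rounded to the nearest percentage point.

+27 percentage points

θ₁ = 360° × 6.0/29.53 = 73.1°, f₁ = (1 − cos θ₁)/2 = 0.355.
θ₂ = 360° × 21.0/29.53 = 256.0°, f₂ = (1 − cos θ₂)/2 = 0.621.
Change = f₂ − f₁ = +0.266 → +27 percentage points.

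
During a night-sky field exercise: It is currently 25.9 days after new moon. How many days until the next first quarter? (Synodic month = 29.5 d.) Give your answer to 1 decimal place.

First quarter is 0.25 of the way through the cycle: age 0.25 × 29.5 = 7.375 d.
This lunation's first quarter (7.375 d) has passed, so add one period: 36.875 − 25.9 = 10.975 days.

11.0 days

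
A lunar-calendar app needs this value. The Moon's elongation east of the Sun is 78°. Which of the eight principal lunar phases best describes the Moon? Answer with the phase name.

The first quarter sector spans roughly 68°–112°; 78° falls inside it.

first quarter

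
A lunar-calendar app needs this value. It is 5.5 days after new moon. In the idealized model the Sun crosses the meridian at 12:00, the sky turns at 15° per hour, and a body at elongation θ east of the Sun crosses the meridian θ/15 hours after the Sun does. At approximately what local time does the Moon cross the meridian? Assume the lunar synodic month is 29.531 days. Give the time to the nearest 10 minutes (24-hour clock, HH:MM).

16:30

Phase angle: θ = 360°·(5.5 d)/(29.531 d) = 67.0°.
The Moon trails the Sun by θ/15 = 67.0/15 ≈ 4.47 hours.
12:00 + 4.470 h ≈ 16:28 → 16:30 to the nearest ten minutes.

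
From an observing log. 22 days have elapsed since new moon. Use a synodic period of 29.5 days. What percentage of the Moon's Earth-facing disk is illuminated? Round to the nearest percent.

51%

Phase angle: θ = 360°·(22 d)/(29.5 d) = 268.5°.
With cos θ = (-0.027), the lit fraction is (1 − (-0.027))/2 ≈ 0.513, so 51%.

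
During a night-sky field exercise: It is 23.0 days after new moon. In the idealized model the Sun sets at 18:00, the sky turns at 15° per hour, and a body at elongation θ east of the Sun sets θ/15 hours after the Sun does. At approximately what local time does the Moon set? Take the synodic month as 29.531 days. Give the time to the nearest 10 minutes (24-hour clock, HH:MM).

12:40

The Moon has covered 23.0/29.531 of its cycle, so θ ≈ 360° × 23.0/29.531 = 280.4°.
At 15° of sky rotation per hour, 280.4° corresponds to a 18.69 h lag.
18:00 + 18.692 h ≈ 12:42 → 12:40 to the nearest ten minutes.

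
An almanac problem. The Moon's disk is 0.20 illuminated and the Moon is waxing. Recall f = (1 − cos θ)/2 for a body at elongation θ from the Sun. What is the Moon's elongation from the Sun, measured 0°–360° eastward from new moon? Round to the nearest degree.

53°

cos θ = 1 − 2f = 0.600, giving a principal value of 53.1°.
The Moon is waxing (0°–180°), so θ = 53.1° directly.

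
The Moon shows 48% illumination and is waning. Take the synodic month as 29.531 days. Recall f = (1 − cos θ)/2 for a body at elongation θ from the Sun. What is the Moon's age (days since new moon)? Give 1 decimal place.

cos θ = 1 − 2f = 0.040, giving a principal value of 87.7°.
Waning ⇒ past full, so θ = 360° − 87.7° = 272.3°.
Age = 29.531 × 272.3°/360° ≈ 22.34 days.

22.3 days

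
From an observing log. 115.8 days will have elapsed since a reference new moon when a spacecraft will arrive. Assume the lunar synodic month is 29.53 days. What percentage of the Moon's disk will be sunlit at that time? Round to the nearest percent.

115.8/29.53 = 3.921 lunations, so 3 complete cycles and 27.21 d into the next.
The Moon has covered 27.21/29.53 of its cycle, so θ ≈ 360° × 27.21/29.53 = 331.7°.
cos 331.7° = 0.881, so f = (1 − 0.881)/2 = 0.060, so 6%.

6%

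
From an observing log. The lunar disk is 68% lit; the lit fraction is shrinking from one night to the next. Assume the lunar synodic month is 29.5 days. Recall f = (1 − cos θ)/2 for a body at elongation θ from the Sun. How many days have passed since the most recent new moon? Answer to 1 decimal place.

Invert f = (1 − cos θ)/2 to get cos θ = 1 − 2(0.68) = -0.360, hence θ₀ = arccos -0.360 = 111.1°.
A waning Moon lies in 180°–360°, so θ = 360° − 111.1° = 248.9°.
At 360°/29.5 d per day, 248.9° corresponds to 20.40 days.

20.4 days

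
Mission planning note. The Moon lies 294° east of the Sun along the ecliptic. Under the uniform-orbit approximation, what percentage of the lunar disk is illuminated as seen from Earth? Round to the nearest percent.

f = (1 − cos 294°)/2 = (1 − 0.407)/2 ≈ 0.297, i.e. 30%.

30%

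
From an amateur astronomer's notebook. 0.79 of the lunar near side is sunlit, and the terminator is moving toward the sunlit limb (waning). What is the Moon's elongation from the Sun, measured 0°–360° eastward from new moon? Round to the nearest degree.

Invert f = (1 − cos θ)/2 to get cos θ = 1 − 2(0.79) = -0.580, hence θ₀ = arccos -0.580 = 125.5°.
Waning ⇒ past full, so θ = 360° − 125.5° = 234.5°.

235°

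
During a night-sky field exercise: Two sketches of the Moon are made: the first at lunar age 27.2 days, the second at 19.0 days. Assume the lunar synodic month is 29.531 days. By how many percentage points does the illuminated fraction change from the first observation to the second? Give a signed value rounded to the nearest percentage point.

+75 percentage points

θ₁ = 360° × 27.2/29.531 = 331.6°, f₁ = (1 − cos θ₁)/2 = 0.060.
θ₂ = 360° × 19.0/29.531 = 231.6°, f₂ = (1 − cos θ₂)/2 = 0.810.
Change = f₂ − f₁ = +0.750 → +75 percentage points.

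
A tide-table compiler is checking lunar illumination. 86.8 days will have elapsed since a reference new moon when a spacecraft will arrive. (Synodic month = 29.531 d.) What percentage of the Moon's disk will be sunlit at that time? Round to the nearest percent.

86.8 d spans 2 complete synodic months (2 × 29.531 = 59.06 d) plus 27.74 d.
Elongation θ = 360° × 27.74/29.531 ≈ 338.1°.
cos 338.1° = 0.928, so f = (1 − 0.928)/2 = 0.036, so 4%.

4%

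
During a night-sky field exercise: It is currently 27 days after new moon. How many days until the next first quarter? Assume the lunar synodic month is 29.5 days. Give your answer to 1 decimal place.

9.9 days

First quarter occurs at elongation 90°, i.e. at age 29.5 × 90/360 = 7.375 d.
This lunation's first quarter (7.375 d) has passed, so add one period: 36.875 − 27 = 9.875 days.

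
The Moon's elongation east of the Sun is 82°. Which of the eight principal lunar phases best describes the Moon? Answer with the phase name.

first quarter

82° lies in the first quarter sector of the 8-phase cycle.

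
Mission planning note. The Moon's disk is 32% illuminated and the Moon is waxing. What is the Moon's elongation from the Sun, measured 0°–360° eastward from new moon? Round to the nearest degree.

From f = (1 − cos θ)/2: cos θ = 1 − 2×0.32 = 0.360; arccos → 68.9°.
The Moon is waxing (0°–180°), so θ = 68.9° directly.

69°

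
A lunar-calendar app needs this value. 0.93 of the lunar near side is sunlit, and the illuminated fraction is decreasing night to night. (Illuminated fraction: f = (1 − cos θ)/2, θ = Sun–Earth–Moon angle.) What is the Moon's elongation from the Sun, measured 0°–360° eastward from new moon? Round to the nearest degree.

211°

From f = (1 − cos θ)/2: cos θ = 1 − 2×0.93 = -0.860; arccos → 149.3°.
Waning ⇒ past full, so θ = 360° − 149.3° = 210.7°.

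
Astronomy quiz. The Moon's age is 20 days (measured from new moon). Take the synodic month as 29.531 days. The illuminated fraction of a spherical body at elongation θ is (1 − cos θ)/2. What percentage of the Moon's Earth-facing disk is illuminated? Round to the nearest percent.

Elongation θ = 360° × 20/29.531 ≈ 243.8°.
Illuminated fraction = (1 − cos 243.8°)/2 = (1 − (-0.441))/2 ≈ 0.721, so 72%.

72%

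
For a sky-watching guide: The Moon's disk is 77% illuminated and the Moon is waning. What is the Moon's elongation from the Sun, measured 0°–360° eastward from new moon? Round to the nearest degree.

237°

cos θ = 1 − 2f = -0.540, giving a principal value of 122.7°.
A waning Moon lies in 180°–360°, so θ = 360° − 122.7° = 237.3°.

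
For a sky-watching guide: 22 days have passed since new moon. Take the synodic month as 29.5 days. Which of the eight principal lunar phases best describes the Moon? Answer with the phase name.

last quarter

At 22/29.5 of the cycle, θ ≈ 268° — the last quarter range.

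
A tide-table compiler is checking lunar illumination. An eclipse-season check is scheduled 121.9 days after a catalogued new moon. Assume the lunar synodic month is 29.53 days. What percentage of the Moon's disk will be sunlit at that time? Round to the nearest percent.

15%

121.9 d spans 4 complete synodic months (4 × 29.53 = 118.12 d) plus 3.78 d.
Elongation θ = 360° × 3.78/29.53 ≈ 46.1°.
With cos θ = 0.694, the lit fraction is (1 − 0.694)/2 ≈ 0.153, so 15%.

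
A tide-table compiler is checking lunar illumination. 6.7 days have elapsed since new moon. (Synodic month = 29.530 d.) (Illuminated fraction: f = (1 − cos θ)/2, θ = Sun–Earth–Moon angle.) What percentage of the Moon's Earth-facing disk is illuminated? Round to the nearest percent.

Elongation θ = 360° × 6.7/29.530 ≈ 81.7°.
Illuminated fraction = (1 − cos 81.7°)/2 = (1 − 0.145)/2 ≈ 0.428, so 43%.

43%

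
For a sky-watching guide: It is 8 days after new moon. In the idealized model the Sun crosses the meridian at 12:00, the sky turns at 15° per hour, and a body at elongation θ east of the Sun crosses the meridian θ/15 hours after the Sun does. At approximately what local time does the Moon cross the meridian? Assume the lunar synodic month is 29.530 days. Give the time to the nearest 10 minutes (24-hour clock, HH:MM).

18:30

Elongation θ = 360° × 8/29.530 ≈ 97.5°.
At 15° of sky rotation per hour, 97.5° corresponds to a 6.50 h lag.
12:00 + 6.502 h ≈ 18:30 → 18:30 to the nearest ten minutes.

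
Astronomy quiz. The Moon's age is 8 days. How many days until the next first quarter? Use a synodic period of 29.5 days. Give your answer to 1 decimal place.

28.9 days

First quarter occurs at elongation 90°, i.e. at age 29.5 × 90/360 = 7.375 d.
This lunation's first quarter (7.375 d) has passed, so add one period: 36.875 − 8 = 28.875 days.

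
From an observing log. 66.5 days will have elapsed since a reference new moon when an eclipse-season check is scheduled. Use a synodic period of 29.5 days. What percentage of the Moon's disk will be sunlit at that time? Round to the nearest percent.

51%

66.5/29.5 = 2.254 lunations, so 2 complete cycles and 7.50 d into the next.
Phase angle: θ = 360°·(7.50 d)/(29.5 d) = 91.5°.
cos 91.5° = (-0.027), so f = (1 − (-0.027))/2 = 0.513, so 51%.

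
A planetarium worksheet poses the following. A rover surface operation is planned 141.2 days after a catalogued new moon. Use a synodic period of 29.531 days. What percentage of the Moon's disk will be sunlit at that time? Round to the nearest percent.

141.2 d spans 4 complete synodic months (4 × 29.531 = 118.12 d) plus 23.08 d.
The Moon has covered 23.08/29.531 of its cycle, so θ ≈ 360° × 23.08/29.531 = 281.3°.
Illuminated fraction = (1 − cos 281.3°)/2 = (1 − 0.196)/2 ≈ 0.402, so 40%.

40%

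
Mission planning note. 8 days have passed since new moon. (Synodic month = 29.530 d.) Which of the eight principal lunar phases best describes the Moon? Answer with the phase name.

first quarter

θ ≈ 360° × 8/29.530 = 98°, which falls in the first quarter sector.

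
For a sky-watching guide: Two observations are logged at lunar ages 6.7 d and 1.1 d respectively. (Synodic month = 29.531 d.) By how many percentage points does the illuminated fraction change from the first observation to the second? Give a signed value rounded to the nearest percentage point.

-41 pp

θ₁ = 360° × 6.7/29.531 = 81.7°, f₁ = (1 − cos θ₁)/2 = 0.428.
θ₂ = 360° × 1.1/29.531 = 13.4°, f₂ = (1 − cos θ₂)/2 = 0.014.
Change = f₂ − f₁ = -0.414 → -41 percentage points.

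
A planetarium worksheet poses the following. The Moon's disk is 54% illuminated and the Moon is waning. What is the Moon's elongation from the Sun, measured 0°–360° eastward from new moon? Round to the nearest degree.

cos θ = 1 − 2f = -0.080, giving a principal value of 94.6°.
Since the Moon is past full (waning), take the reflex angle: θ = 360° − 94.6° = 265.4°.

265°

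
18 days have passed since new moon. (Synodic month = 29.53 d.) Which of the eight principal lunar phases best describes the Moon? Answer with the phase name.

waning gibbous

At 18/29.53 of the cycle, θ ≈ 219° — the waning gibbous range.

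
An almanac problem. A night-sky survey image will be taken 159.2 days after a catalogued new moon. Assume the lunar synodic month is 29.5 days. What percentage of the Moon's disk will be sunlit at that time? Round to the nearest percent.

159.2/29.5 = 5.397 lunations, so 5 complete cycles and 11.70 d into the next.
The Moon has covered 11.70/29.5 of its cycle, so θ ≈ 360° × 11.70/29.5 = 142.8°.
With cos θ = (-0.796), the lit fraction is (1 − (-0.796))/2 ≈ 0.898, so 90%.

90%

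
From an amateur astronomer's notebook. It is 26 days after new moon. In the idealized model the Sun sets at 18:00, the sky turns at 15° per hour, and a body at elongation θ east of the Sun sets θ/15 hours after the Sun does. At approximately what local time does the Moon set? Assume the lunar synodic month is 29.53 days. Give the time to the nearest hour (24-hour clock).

Elongation θ = 360° × 26/29.53 ≈ 317.0°.
At 15° of sky rotation per hour, 317.0° corresponds to a 21.13 h lag.
18:00 + 21.13 h ≈ 15:08 → 15:00 to the nearest hour.

15:00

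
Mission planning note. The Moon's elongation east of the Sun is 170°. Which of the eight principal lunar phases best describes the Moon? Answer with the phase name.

full moon

170° lies in the full moon sector of the 8-phase cycle.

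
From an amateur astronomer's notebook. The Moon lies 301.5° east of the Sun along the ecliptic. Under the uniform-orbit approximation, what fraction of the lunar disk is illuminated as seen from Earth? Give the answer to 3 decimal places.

0.239

f = (1 − cos 301.5°)/2 = (1 − 0.522)/2 ≈ 0.239.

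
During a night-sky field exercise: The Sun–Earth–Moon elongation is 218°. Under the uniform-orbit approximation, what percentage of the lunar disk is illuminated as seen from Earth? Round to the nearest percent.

f = (1 − cos 218°)/2 = (1 − (-0.788))/2 ≈ 0.894, i.e. 89%.

89%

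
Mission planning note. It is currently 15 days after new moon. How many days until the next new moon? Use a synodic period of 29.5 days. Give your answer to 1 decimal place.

14.5 days

The next new moon completes the synodic month: 29.5 − 15 = 14.500 days.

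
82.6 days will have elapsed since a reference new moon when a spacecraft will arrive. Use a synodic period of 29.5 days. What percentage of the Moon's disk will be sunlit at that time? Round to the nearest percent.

82.6/29.5 = 2.800 lunations, so 2 complete cycles and 23.60 d into the next.
Elongation θ = 360° × 23.60/29.5 ≈ 288.0°.
Illuminated fraction = (1 − cos 288.0°)/2 = (1 − 0.309)/2 ≈ 0.345, so 35%.

35%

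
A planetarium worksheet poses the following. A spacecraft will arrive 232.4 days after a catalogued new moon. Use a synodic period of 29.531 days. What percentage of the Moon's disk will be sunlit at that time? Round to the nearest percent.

Reduce mod P: 232.4 − 7×29.531 = 25.68 d into the current lunation.
Elongation θ = 360° × 25.68/29.531 ≈ 313.1°.
With cos θ = 0.683, the lit fraction is (1 − 0.683)/2 ≈ 0.158, so 16%.

16%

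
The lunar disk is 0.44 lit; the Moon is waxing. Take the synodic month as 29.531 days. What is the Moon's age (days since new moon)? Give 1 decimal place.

6.8 days

cos θ = 1 − 2f = 0.120, giving a principal value of 83.1°.
Waxing ⇒ before full, so θ = 83.1°.
Age = 29.531 × 83.1°/360° ≈ 6.82 days.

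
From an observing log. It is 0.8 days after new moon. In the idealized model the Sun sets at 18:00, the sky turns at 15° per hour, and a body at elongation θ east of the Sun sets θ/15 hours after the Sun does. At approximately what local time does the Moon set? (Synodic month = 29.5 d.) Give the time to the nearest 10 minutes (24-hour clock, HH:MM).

18:40

The Moon has covered 0.8/29.5 of its cycle, so θ ≈ 360° × 0.8/29.5 = 9.8°.
At 15° of sky rotation per hour, 9.8° corresponds to a 0.65 h lag.
18:00 + 0.651 h ≈ 18:39 → 18:40 to the nearest ten minutes.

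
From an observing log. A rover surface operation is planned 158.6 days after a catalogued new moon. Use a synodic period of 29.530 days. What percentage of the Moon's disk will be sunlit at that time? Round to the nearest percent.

158.6/29.530 = 5.371 lunations, so 5 complete cycles and 10.95 d into the next.
Phase angle: θ = 360°·(10.95 d)/(29.530 d) = 133.5°.
Illuminated fraction = (1 − cos 133.5°)/2 = (1 − (-0.688))/2 ≈ 0.844, so 84%.

84%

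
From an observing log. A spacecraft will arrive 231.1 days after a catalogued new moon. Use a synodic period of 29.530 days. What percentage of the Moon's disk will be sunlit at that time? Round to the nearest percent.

231.1/29.530 = 7.826 lunations, so 7 complete cycles and 24.39 d into the next.
Phase angle: θ = 360°·(24.39 d)/(29.530 d) = 297.3°.
Illuminated fraction = (1 − cos 297.3°)/2 = (1 − 0.459)/2 ≈ 0.270, so 27%.

27%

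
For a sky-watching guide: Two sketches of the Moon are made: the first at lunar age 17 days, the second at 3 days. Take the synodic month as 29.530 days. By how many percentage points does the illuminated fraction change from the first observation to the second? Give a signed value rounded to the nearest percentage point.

-85 pp

θ₁ = 360° × 17/29.530 = 207.2°, f₁ = (1 − cos θ₁)/2 = 0.945.
θ₂ = 360° × 3/29.530 = 36.6°, f₂ = (1 − cos θ₂)/2 = 0.098.
Change = f₂ − f₁ = -0.846 → -85 percentage points.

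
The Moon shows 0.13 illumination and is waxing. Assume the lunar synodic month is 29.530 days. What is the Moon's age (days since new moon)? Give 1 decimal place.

3.5 days

Invert f = (1 − cos θ)/2 to get cos θ = 1 − 2(0.13) = 0.740, hence θ₀ = arccos 0.740 = 42.3°.
The Moon is waxing (0°–180°), so θ = 42.3° directly.
At 360°/29.530 d per day, 42.3° corresponds to 3.47 days.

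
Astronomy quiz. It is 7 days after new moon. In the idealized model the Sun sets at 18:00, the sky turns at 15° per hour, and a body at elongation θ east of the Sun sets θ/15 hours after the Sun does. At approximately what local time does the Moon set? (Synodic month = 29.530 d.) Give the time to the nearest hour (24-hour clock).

00:00

Phase angle: θ = 360°·(7 d)/(29.530 d) = 85.3°.
At 15° of sky rotation per hour, 85.3° corresponds to a 5.69 h lag.
18:00 + 5.69 h ≈ 23:41 → 00:00 to the nearest hour.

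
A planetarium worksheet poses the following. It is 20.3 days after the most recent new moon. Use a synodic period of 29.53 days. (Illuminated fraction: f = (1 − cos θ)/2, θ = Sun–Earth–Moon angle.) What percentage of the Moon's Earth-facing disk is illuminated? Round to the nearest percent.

69%

The Moon has covered 20.3/29.53 of its cycle, so θ ≈ 360° × 20.3/29.53 = 247.5°.
cos 247.5° = (-0.383), so f = (1 − (-0.383))/2 = 0.692, so 69%.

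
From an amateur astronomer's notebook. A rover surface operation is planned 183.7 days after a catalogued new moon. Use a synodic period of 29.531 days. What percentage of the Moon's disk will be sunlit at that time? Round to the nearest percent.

183.7/29.531 = 6.221 lunations, so 6 complete cycles and 6.51 d into the next.
Phase angle: θ = 360°·(6.51 d)/(29.531 d) = 79.4°.
With cos θ = 0.184, the lit fraction is (1 − 0.184)/2 ≈ 0.408, so 41%.

41%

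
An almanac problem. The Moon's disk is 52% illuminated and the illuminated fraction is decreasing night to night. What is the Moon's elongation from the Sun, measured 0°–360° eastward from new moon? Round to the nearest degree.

268°

cos θ = 1 − 2f = -0.040, giving a principal value of 92.3°.
Since the Moon is past full (waning), take the reflex angle: θ = 360° − 92.3° = 267.7°.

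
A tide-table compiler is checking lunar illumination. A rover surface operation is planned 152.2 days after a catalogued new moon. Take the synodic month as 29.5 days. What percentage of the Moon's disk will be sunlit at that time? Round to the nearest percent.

23%

Reduce mod P: 152.2 − 5×29.5 = 4.70 d into the current lunation.
The Moon has covered 4.70/29.5 of its cycle, so θ ≈ 360° × 4.70/29.5 = 57.4°.
Illuminated fraction = (1 − cos 57.4°)/2 = (1 − 0.539)/2 ≈ 0.230, so 23%.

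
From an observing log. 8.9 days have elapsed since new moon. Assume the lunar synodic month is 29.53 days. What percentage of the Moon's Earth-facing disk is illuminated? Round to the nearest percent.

The Moon has covered 8.9/29.53 of its cycle, so θ ≈ 360° × 8.9/29.53 = 108.5°.
cos 108.5° = (-0.317), so f = (1 − (-0.317))/2 = 0.659, so 66%.

66%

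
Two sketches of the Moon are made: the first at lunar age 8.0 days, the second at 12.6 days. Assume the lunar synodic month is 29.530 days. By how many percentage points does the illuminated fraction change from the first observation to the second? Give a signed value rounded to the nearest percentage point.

First observation: θ = 360°·8.0/29.530 = 97.5°, so f = 0.566.
Second observation: θ = 153.6°, f = 0.948.
Δf = 0.948 − 0.566 = +0.382, i.e. +38 pp.

+38 pp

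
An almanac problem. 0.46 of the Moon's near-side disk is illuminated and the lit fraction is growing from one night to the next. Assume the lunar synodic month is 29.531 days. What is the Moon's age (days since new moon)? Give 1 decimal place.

Invert f = (1 − cos θ)/2 to get cos θ = 1 − 2(0.46) = 0.080, hence θ₀ = arccos 0.080 = 85.4°.
The Moon is waxing (0°–180°), so θ = 85.4° directly.
At 360°/29.531 d per day, 85.4° corresponds to 7.01 days.

7.0 days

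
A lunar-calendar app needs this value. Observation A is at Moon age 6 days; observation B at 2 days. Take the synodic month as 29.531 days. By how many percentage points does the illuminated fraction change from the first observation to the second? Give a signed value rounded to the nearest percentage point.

First observation: θ = 360°·6/29.531 = 73.1°, so f = 0.355.
Second observation: θ = 24.4°, f = 0.045.
Δf = 0.045 − 0.355 = -0.310, i.e. -31 pp.

-31 percentage points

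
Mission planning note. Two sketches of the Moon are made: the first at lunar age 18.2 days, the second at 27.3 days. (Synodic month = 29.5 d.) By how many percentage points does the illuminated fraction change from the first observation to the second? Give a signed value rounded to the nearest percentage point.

-82 pp

First observation: θ = 360°·18.2/29.5 = 222.1°, so f = 0.871.
Second observation: θ = 333.2°, f = 0.054.
Δf = 0.054 − 0.871 = -0.817, i.e. -82 pp.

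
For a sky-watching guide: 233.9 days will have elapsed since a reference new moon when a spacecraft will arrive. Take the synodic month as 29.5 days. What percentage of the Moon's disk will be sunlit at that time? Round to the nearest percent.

233.9 d spans 7 complete synodic months (7 × 29.5 = 206.50 d) plus 27.40 d.
Elongation θ = 360° × 27.40/29.5 ≈ 334.4°.
Illuminated fraction = (1 − cos 334.4°)/2 = (1 − 0.902)/2 ≈ 0.049, so 5%.

5%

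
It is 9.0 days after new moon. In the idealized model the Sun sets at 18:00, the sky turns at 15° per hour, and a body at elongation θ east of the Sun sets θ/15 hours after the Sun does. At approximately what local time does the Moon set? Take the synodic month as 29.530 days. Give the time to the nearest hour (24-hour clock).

01:00

The Moon has covered 9.0/29.530 of its cycle, so θ ≈ 360° × 9.0/29.530 = 109.7°.
At 15° of sky rotation per hour, 109.7° corresponds to a 7.31 h lag.
18:00 + 7.31 h ≈ 01:19 → 01:00 to the nearest hour.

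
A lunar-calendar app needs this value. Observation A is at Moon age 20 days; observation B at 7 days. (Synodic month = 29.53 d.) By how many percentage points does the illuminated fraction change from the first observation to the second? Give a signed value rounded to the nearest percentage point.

-26 percentage points

First observation: θ = 360°·20/29.53 = 243.8°, so f = 0.721.
Second observation: θ = 85.3°, f = 0.459.
Δf = 0.459 − 0.721 = -0.261, i.e. -26 pp.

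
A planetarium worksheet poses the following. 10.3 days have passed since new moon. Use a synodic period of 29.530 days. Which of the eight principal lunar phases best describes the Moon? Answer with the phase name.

At 10.3/29.530 of the cycle, θ ≈ 126° — the waxing gibbous range.

waxing gibbous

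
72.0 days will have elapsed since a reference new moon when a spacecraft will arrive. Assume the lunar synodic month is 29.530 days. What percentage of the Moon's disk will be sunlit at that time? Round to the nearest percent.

Reduce mod P: 72.0 − 2×29.530 = 12.94 d into the current lunation.
The Moon has covered 12.94/29.530 of its cycle, so θ ≈ 360° × 12.94/29.530 = 157.8°.
Illuminated fraction = (1 − cos 157.8°)/2 = (1 − (-0.926))/2 ≈ 0.963, so 96%.

96%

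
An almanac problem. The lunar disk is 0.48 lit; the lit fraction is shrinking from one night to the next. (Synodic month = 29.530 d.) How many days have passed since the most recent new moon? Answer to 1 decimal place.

22.3 days

From f = (1 − cos θ)/2: cos θ = 1 − 2×0.48 = 0.040; arccos → 87.7°.
Since the Moon is past full (waning), take the reflex angle: θ = 360° − 87.7° = 272.3°.
Age = 29.530 × 272.3°/360° ≈ 22.34 days.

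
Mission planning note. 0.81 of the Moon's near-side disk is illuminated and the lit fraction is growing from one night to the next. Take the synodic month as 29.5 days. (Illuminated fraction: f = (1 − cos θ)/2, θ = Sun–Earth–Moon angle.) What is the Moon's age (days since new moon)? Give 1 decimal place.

Invert f = (1 − cos θ)/2 to get cos θ = 1 − 2(0.81) = -0.620, hence θ₀ = arccos -0.620 = 128.3°.
The Moon is waxing (0°–180°), so θ = 128.3° directly.
At 360°/29.5 d per day, 128.3° corresponds to 10.51 days.

10.5 days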